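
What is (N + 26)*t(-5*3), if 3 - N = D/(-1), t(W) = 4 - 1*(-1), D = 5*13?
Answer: 470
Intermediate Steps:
D = 65
t(W) = 5 (t(W) = 4 + 1 = 5)
N = 68 (N = 3 - 65/(-1) = 3 - 65*(-1) = 3 - 1*(-65) = 3 + 65 = 68)
(N + 26)*t(-5*3) = (68 + 26)*5 = 94*5 = 470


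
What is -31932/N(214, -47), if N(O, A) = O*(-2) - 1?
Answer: 10644/143 ≈ 74.434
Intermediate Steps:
N(O, A) = -1 - 2*O (N(O, A) = -2*O - 1 = -1 - 2*O)
-31932/N(214, -47) = -31932/(-1 - 2*214) = -31932/(-1 - 428) = -31932/(-429) = -31932*(-1/429) = 10644/143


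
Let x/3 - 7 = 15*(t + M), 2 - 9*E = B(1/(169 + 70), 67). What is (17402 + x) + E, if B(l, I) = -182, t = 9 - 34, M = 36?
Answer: 161446/9 ≈ 17938.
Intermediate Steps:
t = -25
E = 184/9 (E = 2/9 - 1/9*(-182) = 2/9 + 182/9 = 184/9 ≈ 20.444)
x = 516 (x = 21 + 3*(15*(-25 + 36)) = 21 + 3*(15*11) = 21 + 3*165 = 21 + 495 = 516)
(17402 + x) + E = (17402 + 516) + 184/9 = 17918 + 184/9 = 161446/9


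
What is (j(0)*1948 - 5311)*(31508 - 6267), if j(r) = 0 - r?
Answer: -134054951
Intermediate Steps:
j(r) = -r
(j(0)*1948 - 5311)*(31508 - 6267) = (-1*0*1948 - 5311)*(31508 - 6267) = (0*1948 - 5311)*25241 = (0 - 5311)*25241 = -5311*25241 = -134054951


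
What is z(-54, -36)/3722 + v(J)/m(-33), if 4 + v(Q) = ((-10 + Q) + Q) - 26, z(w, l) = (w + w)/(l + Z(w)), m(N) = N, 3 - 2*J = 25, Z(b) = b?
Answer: 577009/307065 ≈ 1.8791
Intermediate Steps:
J = -11 (J = 3/2 - 1/2*25 = 3/2 - 25/2 = -11)
z(w, l) = 2*w/(l + w) (z(w, l) = (w + w)/(l + w) = (2*w)/(l + w) = 2*w/(l + w))
v(Q) = -40 + 2*Q (v(Q) = -4 + (((-10 + Q) + Q) - 26) = -4 + ((-10 + 2*Q) - 26) = -4 + (-36 + 2*Q) = -40 + 2*Q)
z(-54, -36)/3722 + v(J)/m(-33) = (2*(-54)/(-36 - 54))/3722 + (-40 + 2*(-11))/(-33) = (2*(-54)/(-90))*(1/3722) + (-40 - 22)*(-1/33) = (2*(-54)*(-1/90))*(1/3722) - 62*(-1/33) = (6/5)*(1/3722) + 62/33 = 3/9305 + 62/33 = 577009/307065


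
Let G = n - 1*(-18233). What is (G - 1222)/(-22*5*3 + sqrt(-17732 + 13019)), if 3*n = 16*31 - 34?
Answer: -1888150/37871 - 17165*I*sqrt(4713)/113613 ≈ -49.857 - 10.372*I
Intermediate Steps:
n = 154 (n = (16*31 - 34)/3 = (496 - 34)/3 = (1/3)*462 = 154)
G = 18387 (G = 154 - 1*(-18233) = 154 + 18233 = 18387)
(G - 1222)/(-22*5*3 + sqrt(-17732 + 13019)) = (18387 - 1222)/(-22*5*3 + sqrt(-17732 + 13019)) = 17165/(-110*3 + sqrt(-4713)) = 17165/(-330 + I*sqrt(4713))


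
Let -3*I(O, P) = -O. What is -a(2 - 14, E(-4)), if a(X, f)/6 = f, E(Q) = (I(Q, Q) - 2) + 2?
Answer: 8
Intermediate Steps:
I(O, P) = O/3 (I(O, P) = -(-1)*O/3 = O/3)
E(Q) = Q/3 (E(Q) = (Q/3 - 2) + 2 = (-2 + Q/3) + 2 = Q/3)
a(X, f) = 6*f
-a(2 - 14, E(-4)) = -6*(1/3)*(-4) = -6*(-4)/3 = -1*(-8) = 8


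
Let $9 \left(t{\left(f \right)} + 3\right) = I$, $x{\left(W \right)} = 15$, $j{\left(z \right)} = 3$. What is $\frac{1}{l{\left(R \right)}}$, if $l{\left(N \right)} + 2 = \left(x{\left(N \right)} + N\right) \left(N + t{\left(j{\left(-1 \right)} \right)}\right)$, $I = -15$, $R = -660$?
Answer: $\frac{1}{428708} \approx 2.3326 \cdot 10^{-6}$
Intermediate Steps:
$t{\left(f \right)} = - \frac{14}{3}$ ($t{\left(f \right)} = -3 + \frac{1}{9} \left(-15\right) = -3 - \frac{5}{3} = - \frac{14}{3}$)
$l{\left(N \right)} = -2 + \left(15 + N\right) \left(- \frac{14}{3} + N\right)$ ($l{\left(N \right)} = -2 + \left(15 + N\right) \left(N - \frac{14}{3}\right) = -2 + \left(15 + N\right) \left(- \frac{14}{3} + N\right)$)
$\frac{1}{l{\left(R \right)}} = \frac{1}{-72 + \left(-660\right)^{2} + \frac{31}{3} \left(-660\right)} = \frac{1}{-72 + 435600 - 6820} = \frac{1}{428708}$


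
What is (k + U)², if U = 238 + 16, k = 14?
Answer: 71824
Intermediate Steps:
U = 254
(k + U)² = (14 + 254)² = 268² = 71824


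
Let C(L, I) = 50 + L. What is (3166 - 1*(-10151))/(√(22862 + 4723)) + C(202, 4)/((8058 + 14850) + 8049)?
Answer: 84/10319 + 4439*√3065/3065 ≈ 80.189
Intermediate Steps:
(3166 - 1*(-10151))/(√(22862 + 4723)) + C(202, 4)/((8058 + 14850) + 8049) = (3166 - 1*(-10151))/(√(22862 + 4723)) + (50 + 202)/((8058 + 14850) + 8049) = (3166 + 10151)/(√27585) + 252/(22908 + 8049) = 13317/((3*√3065)) + 252/30957 = 13317*(√3065/9195) + 252*(1/30957) = 4439*√3065/3065 + 84/10319 = 84/10319 + 4439*√3065/3065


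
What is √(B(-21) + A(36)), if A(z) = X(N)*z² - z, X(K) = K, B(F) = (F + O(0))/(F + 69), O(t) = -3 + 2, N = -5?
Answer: I*√938370/12 ≈ 80.725*I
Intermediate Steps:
O(t) = -1
B(F) = (-1 + F)/(69 + F) (B(F) = (F - 1)/(F + 69) = (-1 + F)/(69 + F))
A(z) = -z - 5*z² (A(z) = -5*z² - z = -z - 5*z²)
√(B(-21) + A(36)) = √((-1 - 21)/(69 - 21) + 36*(-1 - 5*36)) = √(-22/48 + 36*(-1 - 180)) = √((1/48)*(-22) + 36*(-181)) = √(-11/24 - 6516) = √(-156395/24) = I*√938370/12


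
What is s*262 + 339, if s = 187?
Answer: 49333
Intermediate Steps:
s*262 + 339 = 187*262 + 339 = 48994 + 339 = 49333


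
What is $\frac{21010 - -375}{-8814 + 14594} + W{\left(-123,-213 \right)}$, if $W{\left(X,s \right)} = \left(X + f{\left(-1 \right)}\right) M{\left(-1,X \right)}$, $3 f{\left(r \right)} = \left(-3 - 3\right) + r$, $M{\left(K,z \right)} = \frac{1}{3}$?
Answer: $- \frac{396163}{10404} \approx -38.078$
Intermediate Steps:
$M{\left(K,z \right)} = \frac{1}{3}$
$f{\left(r \right)} = -2 + \frac{r}{3}$ ($f{\left(r \right)} = \frac{\left(-3 - 3\right) + r}{3} = \frac{-6 + r}{3} = -2 + \frac{r}{3}$)
$W{\left(X,s \right)} = - \frac{7}{9} + \frac{X}{3}$ ($W{\left(X,s \right)} = \left(X + \left(-2 + \frac{1}{3} \left(-1\right)\right)\right) \frac{1}{3} = \left(X - \frac{7}{3}\right) \frac{1}{3} = \left(- \frac{7}{3} + X\right) \frac{1}{3} = - \frac{7}{9} + \frac{X}{3}$)
$\frac{21010 - -375}{-8814 + 14594} + W{\left(-123,-213 \right)} = \frac{21010 - -375}{-8814 + 14594} + \left(- \frac{7}{9} + \frac{1}{3} \left(-123\right)\right) = \frac{21010 + \left(-10 + 385\right)}{5780} - \frac{376}{9} = \left(21010 + 375\right) \frac{1}{5780} - \frac{376}{9} = 21385 \cdot \frac{1}{5780} - \frac{376}{9} = \frac{4277}{1156} - \frac{376}{9} = - \frac{396163}{10404}$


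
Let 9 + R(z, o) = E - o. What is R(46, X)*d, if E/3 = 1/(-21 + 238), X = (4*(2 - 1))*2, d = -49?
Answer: 25802/31 ≈ 832.32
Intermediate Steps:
X = 8 (X = (4*1)*2 = 4*2 = 8)
E = 3/217 (E = 3/(-21 + 238) = 3/217 ≈ 0.013825)
R(z, o) = -1950/217 - o (R(z, o) = -9 + (3/217 - o) = -1950/217 - o)
R(46, X)*d = (-1950/217 - 1*8)*(-49) = (-1950/217 - 8)*(-49) = -3686/217*(-49) = 25802/31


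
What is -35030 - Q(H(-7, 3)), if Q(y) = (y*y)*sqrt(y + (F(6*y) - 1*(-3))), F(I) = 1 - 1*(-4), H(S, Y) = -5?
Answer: -35030 - 25*sqrt(3) ≈ -35073.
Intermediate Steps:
F(I) = 5 (F(I) = 1 + 4 = 5)
Q(y) = y**2*sqrt(8 + y) (Q(y) = (y*y)*sqrt(y + (5 - 1*(-3))) = y**2*sqrt(y + (5 + 3)) = y**2*sqrt(y + 8) = y**2*sqrt(8 + y))
-35030 - Q(H(-7, 3)) = -35030 - (-5)**2*sqrt(8 - 5) = -35030 - 25*sqrt(3)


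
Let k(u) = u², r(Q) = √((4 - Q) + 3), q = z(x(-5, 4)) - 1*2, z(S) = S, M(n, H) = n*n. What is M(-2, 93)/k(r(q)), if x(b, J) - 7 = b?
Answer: 4/7 ≈ 0.57143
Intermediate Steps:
x(b, J) = 7 + b
M(n, H) = n²
q = 0 (q = (7 - 5) - 1*2 = 2 - 2 = 0)
r(Q) = √(7 - Q)
M(-2, 93)/k(r(q)) = (-2)²/((√(7 - 1*0))²) = 4/((√(7 + 0))²) = 4/((√7)²) = 4/7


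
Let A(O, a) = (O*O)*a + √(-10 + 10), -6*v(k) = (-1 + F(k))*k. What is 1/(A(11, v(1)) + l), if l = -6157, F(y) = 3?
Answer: -3/18592 ≈ -0.00016136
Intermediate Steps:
v(k) = -k/3 (v(k) = -(-1 + 3)*k/6 = -k/3)
A(O, a) = a*O² (A(O, a) = O²*a + √0 = a*O² + 0 = a*O²)
1/(A(11, v(1)) + l) = 1/(-⅓*1*11² - 6157) = 1/(-⅓*121 - 6157) = 1/(-121/3 - 6157) = 1/(-18592/3) = -3/18592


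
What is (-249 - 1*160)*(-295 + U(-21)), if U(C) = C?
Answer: 129244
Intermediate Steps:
(-249 - 1*160)*(-295 + U(-21)) = (-249 - 1*160)*(-295 - 21) = (-249 - 160)*(-316) = -409*(-316) = 129244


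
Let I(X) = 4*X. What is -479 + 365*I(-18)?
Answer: -26759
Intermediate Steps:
-479 + 365*I(-18) = -479 + 365*(4*(-18)) = -479 + 365*(-72) = -479 - 26280 = -26759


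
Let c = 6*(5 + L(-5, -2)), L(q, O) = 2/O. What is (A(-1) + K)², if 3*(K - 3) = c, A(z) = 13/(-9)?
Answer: 7396/81 ≈ 91.309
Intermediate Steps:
A(z) = -13/9 (A(z) = 13*(-⅑) = -13/9)
c = 24 (c = 6*(5 + 2/(-2)) = 6*(5 + 2*(-½)) = 6*(5 - 1) = 6*4 = 24)
K = 11 (K = 3 + (⅓)*24 = 3 + 8 = 11)
(A(-1) + K)² = (-13/9 + 11)² = (86/9)² = 7396/81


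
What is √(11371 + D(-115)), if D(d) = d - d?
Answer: √11371 ≈ 106.63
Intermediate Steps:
D(d) = 0
√(11371 + D(-115)) = √(11371 + 0) = √11371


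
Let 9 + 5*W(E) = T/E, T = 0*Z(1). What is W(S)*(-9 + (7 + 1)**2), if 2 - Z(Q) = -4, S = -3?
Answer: -99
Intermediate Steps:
Z(Q) = 6 (Z(Q) = 2 - 1*(-4) = 2 + 4 = 6)
T = 0 (T = 0*6 = 0)
W(E) = -9/5 (W(E) = -9/5 + (0/E)/5 = -9/5 + (1/5)*0 = -9/5 + 0 = -9/5)
W(S)*(-9 + (7 + 1)**2) = -9*(-9 + (7 + 1)**2)/5 = -9*(-9 + 8**2)/5 = -9*(-9 + 64)/5 = -9/5*55 = -99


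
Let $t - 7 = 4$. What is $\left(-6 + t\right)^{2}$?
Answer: $25$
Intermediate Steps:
$t = 11$ ($t = 7 + 4 = 11$)
$\left(-6 + t\right)^{2} = \left(-6 + 11\right)^{2} = 5^{2} = 25$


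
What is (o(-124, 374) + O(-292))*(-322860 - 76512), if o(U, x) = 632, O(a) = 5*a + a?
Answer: 447296640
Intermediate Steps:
O(a) = 6*a
(o(-124, 374) + O(-292))*(-322860 - 76512) = (632 + 6*(-292))*(-322860 - 76512) = (632 - 1752)*(-399372) = -1120*(-399372) = 447296640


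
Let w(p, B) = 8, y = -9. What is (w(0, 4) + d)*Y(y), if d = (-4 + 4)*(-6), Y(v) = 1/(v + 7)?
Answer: -4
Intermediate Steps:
Y(v) = 1/(7 + v)
d = 0 (d = 0*(-6) = 0)
(w(0, 4) + d)*Y(y) = (8 + 0)/(7 - 9) = 8/(-2) = 8*(-½) = -4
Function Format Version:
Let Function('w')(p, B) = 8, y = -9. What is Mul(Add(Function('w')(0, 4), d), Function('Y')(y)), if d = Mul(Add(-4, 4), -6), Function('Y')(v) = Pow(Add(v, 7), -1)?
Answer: -4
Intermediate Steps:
Function('Y')(v) = Pow(Add(7, v), -1)
d = 0 (d = Mul(0, -6) = 0)
Mul(Add(Function('w')(0, 4), d), Function('Y')(y)) = Mul(Add(8, 0), Pow(Add(7, -9), -1)) = Mul(8, Pow(-2, -1)) = Mul(8, Rational(-1, 2)) = -4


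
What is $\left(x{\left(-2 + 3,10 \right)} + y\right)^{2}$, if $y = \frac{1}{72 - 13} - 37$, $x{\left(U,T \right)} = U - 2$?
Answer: $\frac{5022081}{3481} \approx 1442.7$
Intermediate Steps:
$x{\left(U,T \right)} = -2 + U$ ($x{\left(U,T \right)} = U - 2 = -2 + U$)
$y = - \frac{2182}{59}$ ($y = \frac{1}{59} - 37 = - \frac{2182}{59} \approx -36.983$)
$\left(x{\left(-2 + 3,10 \right)} + y\right)^{2} = \left(\left(-2 + \left(-2 + 3\right)\right) - \frac{2182}{59}\right)^{2} = \left(\left(-2 + 1\right) - \frac{2182}{59}\right)^{2} = \left(-1 - \frac{2182}{59}\right)^{2} = \left(- \frac{2241}{59}\right)^{2} = \frac{5022081}{3481}$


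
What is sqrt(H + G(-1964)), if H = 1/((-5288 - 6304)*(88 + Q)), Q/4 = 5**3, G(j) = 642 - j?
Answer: 5*sqrt(686352512202)/81144 ≈ 51.049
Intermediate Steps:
Q = 500 (Q = 4*5**3 = 4*125 = 500)
H = -1/6816096 (H = 1/((-5288 - 6304)*(88 + 500)) = 1/(-11592*588) = -1/11592*1/588 = -1/6816096 ≈ -1.4671e-7)
sqrt(H + G(-1964)) = sqrt(-1/6816096 + (642 - 1*(-1964))) = sqrt(-1/6816096 + (642 + 1964)) = sqrt(-1/6816096 + 2606) = sqrt(17762746175/6816096) = 5*sqrt(686352512202)/81144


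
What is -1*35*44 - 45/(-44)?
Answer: -67715/44 ≈ -1539.0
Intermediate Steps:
-1*35*44 - 45/(-44) = -35*44 - 45*(-1/44) = -1540 + 45/44 = -67715/44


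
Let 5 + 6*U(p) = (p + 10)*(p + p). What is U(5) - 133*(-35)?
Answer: 28075/6 ≈ 4679.2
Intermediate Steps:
U(p) = -⅚ + p*(10 + p)/3 (U(p) = -⅚ + ((p + 10)*(p + p))/6 = -⅚ + ((10 + p)*(2*p))/6 = -⅚ + (2*p*(10 + p))/6 = -⅚ + p*(10 + p)/3)
U(5) - 133*(-35) = (-⅚ + (⅓)*5² + (10/3)*5) - 133*(-35) = (-⅚ + (⅓)*25 + 50/3) + 4655 = (-⅚ + 25/3 + 50/3) + 4655 = 145/6 + 4655 = 28075/6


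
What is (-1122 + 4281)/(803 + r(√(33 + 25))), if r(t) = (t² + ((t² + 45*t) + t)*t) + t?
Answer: 1238679/1361327 - 20709*√58/1361327 ≈ 0.79405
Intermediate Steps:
r(t) = t + t² + t*(t² + 46*t) (r(t) = (t² + (t² + 46*t)*t) + t = (t² + t*(t² + 46*t)) + t = t + t² + t*(t² + 46*t))
(-1122 + 4281)/(803 + r(√(33 + 25))) = (-1122 + 4281)/(803 + √(33 + 25)*(1 + (√(33 + 25))² + 47*√(33 + 25))) = 3159/(803 + √58*(1 + (√58)² + 47*√58)) = 3159/(803 + √58*(1 + 58 + 47*√58)) = 3159/(803 + √58*(59 + 47*√58))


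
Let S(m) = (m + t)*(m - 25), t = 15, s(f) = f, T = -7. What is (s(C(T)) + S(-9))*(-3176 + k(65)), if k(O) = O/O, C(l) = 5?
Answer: 631825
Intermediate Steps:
S(m) = (-25 + m)*(15 + m) (S(m) = (m + 15)*(m - 25) = (15 + m)*(-25 + m) = (-25 + m)*(15 + m))
k(O) = 1
(s(C(T)) + S(-9))*(-3176 + k(65)) = (5 + (-375 + (-9)² - 10*(-9)))*(-3176 + 1) = (5 + (-375 + 81 + 90))*(-3175) = (5 - 204)*(-3175) = -199*(-3175) = 631825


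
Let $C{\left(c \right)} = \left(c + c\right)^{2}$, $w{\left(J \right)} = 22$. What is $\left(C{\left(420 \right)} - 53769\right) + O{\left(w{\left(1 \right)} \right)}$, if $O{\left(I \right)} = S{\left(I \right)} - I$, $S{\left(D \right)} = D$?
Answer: $651831$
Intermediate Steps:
$O{\left(I \right)} = 0$ ($O{\left(I \right)} = I - I = 0$)
$C{\left(c \right)} = 4 c^{2}$ ($C{\left(c \right)} = \left(2 c\right)^{2} = 4 c^{2}$)
$\left(C{\left(420 \right)} - 53769\right) + O{\left(w{\left(1 \right)} \right)} = \left(4 \cdot 420^{2} - 53769\right) + 0 = \left(4 \cdot 176400 - 53769\right) + 0 = \left(705600 - 53769\right) + 0 = 651831 + 0 = 651831$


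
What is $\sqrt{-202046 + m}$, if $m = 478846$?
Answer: $40 \sqrt{173} \approx 526.12$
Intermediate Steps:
$\sqrt{-202046 + m} = \sqrt{-202046 + 478846} = \sqrt{276800} = 40 \sqrt{173}$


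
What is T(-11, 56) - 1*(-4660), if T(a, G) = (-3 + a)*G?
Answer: 3876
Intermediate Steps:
T(a, G) = G*(-3 + a)
T(-11, 56) - 1*(-4660) = 56*(-3 - 11) - 1*(-4660) = 56*(-14) + 4660 = -784 + 4660 = 3876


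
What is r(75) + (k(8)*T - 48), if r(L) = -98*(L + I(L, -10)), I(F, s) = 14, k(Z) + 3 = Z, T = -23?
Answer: -8885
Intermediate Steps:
k(Z) = -3 + Z
r(L) = -1372 - 98*L (r(L) = -98*(L + 14) = -98*(14 + L) = -1372 - 98*L)
r(75) + (k(8)*T - 48) = (-1372 - 98*75) + ((-3 + 8)*(-23) - 48) = (-1372 - 7350) + (5*(-23) - 48) = -8722 + (-115 - 48) = -8722 - 163 = -8885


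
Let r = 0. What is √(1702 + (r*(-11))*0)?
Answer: √1702 ≈ 41.255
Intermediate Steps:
√(1702 + (r*(-11))*0) = √(1702 + (0*(-11))*0) = √(1702 + 0*0) = √(1702 + 0) = √1702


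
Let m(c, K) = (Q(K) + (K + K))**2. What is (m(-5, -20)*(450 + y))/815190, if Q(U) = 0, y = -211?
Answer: 38240/81519 ≈ 0.46909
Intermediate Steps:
m(c, K) = 4*K**2 (m(c, K) = (0 + (K + K))**2 = (0 + 2*K)**2 = (2*K)**2 = 4*K**2)
(m(-5, -20)*(450 + y))/815190 = ((4*(-20)**2)*(450 - 211))/815190 = ((4*400)*239)*(1/815190) = (1600*239)*(1/815190) = 382400*(1/815190) = 38240/81519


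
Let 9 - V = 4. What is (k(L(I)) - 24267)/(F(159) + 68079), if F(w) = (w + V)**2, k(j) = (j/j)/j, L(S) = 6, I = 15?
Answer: -145601/569850 ≈ -0.25551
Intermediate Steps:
V = 5 (V = 9 - 1*4 = 9 - 4 = 5)
k(j) = 1/j
F(w) = (5 + w)**2 (F(w) = (w + 5)**2 = (5 + w)**2)
(k(L(I)) - 24267)/(F(159) + 68079) = (1/6 - 24267)/((5 + 159)**2 + 68079) = (1/6 - 24267)/(164**2 + 68079) = -145601/(6*(26896 + 68079)) = -145601/6/94975 = -145601/6*1/94975 = -145601/569850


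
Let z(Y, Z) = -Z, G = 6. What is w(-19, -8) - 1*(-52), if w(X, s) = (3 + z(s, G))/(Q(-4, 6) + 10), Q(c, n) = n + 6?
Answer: 1141/22 ≈ 51.864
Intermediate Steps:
Q(c, n) = 6 + n
w(X, s) = -3/22 (w(X, s) = (3 - 1*6)/((6 + 6) + 10) = (3 - 6)/(12 + 10) = -3/22)
w(-19, -8) - 1*(-52) = -3/22 - 1*(-52) = -3/22 + 52 = 1141/22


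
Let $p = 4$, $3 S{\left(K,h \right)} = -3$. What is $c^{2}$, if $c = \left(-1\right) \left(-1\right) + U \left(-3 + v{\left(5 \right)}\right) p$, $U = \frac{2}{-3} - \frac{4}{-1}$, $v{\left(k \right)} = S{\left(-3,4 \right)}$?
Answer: $\frac{24649}{9} \approx 2738.8$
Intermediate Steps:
$S{\left(K,h \right)} = -1$ ($S{\left(K,h \right)} = \frac{1}{3} \left(-3\right) = -1$)
$v{\left(k \right)} = -1$
$U = \frac{10}{3}$ ($U = 2 \left(- \frac{1}{3}\right) - -4 = - \frac{2}{3} + 4 = \frac{10}{3} \approx 3.3333$)
$c = - \frac{157}{3}$ ($c = \left(-1\right) \left(-1\right) + \frac{10 \left(-3 - 1\right) 4}{3} = 1 + \frac{10 \left(\left(-4\right) 4\right)}{3} = 1 + \frac{10}{3} \left(-16\right) = 1 - \frac{160}{3} = - \frac{157}{3} \approx -52.333$)
$c^{2} = \left(- \frac{157}{3}\right)^{2} = \frac{24649}{9}$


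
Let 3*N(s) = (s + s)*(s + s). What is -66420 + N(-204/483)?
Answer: -5164999964/77763 ≈ -66420.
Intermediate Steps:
N(s) = 4*s**2/3 (N(s) = ((s + s)*(s + s))/3 = ((2*s)*(2*s))/3 = (4*s**2)/3 = 4*s**2/3)
-66420 + N(-204/483) = -66420 + 4*(-204/483)**2/3 = -66420 + 4*(-1*68/161)**2/3 = -66420 + 4*(-68/161)**2/3 = -66420 + (4/3)*(4624/25921) = -66420 + 18496/77763 = -5164999964/77763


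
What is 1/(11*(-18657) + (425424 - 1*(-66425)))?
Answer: 1/286622 ≈ 3.4889e-6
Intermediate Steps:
1/(11*(-18657) + (425424 - 1*(-66425))) = 1/(-205227 + (425424 + 66425)) = 1/(-205227 + 491849) = 1/286622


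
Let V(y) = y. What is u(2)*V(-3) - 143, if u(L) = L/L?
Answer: -146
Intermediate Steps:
u(L) = 1
u(2)*V(-3) - 143 = 1*(-3) - 143 = -3 - 143 = -146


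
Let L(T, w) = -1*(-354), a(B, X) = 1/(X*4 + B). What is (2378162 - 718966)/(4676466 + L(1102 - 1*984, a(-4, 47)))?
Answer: 414799/1169205 ≈ 0.35477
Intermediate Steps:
a(B, X) = 1/(B + 4*X) (a(B, X) = 1/(4*X + B) = 1/(B + 4*X))
L(T, w) = 354
(2378162 - 718966)/(4676466 + L(1102 - 1*984, a(-4, 47))) = (2378162 - 718966)/(4676466 + 354) = 1659196/4676820 = 1659196*(1/4676820) = 414799/1169205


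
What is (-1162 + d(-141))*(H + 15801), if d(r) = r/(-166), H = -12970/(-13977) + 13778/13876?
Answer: -295380802844743889/16097422716 ≈ -1.8350e+7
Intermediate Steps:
H = 186273413/96972426 (H = -12970*(-1/13977) + 13778*(1/13876) = 12970/13977 + 6889/6938 = 186273413/96972426 ≈ 1.9209)
d(r) = -r/166 (d(r) = r*(-1/166) = -r/166)
(-1162 + d(-141))*(H + 15801) = (-1162 - 1/166*(-141))*(186273413/96972426 + 15801) = (-1162 + 141/166)*(1532447576639/96972426) = -192751/166*1532447576639/96972426 = -295380802844743889/16097422716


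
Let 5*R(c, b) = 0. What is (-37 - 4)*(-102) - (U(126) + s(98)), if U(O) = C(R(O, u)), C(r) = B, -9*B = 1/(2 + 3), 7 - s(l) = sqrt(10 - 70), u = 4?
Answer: 187876/45 + 2*I*sqrt(15) ≈ 4175.0 + 7.746*I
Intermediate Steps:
R(c, b) = 0 (R(c, b) = (1/5)*0 = 0)
s(l) = 7 - 2*I*sqrt(15) (s(l) = 7 - sqrt(10 - 70) = 7 - sqrt(-60) = 7 - 2*I*sqrt(15))
B = -1/45 (B = -1/(9*(2 + 3)) = -1/9/5 = -1/9*1/5 = -1/45 ≈ -0.022222)
C(r) = -1/45
U(O) = -1/45
(-37 - 4)*(-102) - (U(126) + s(98)) = (-37 - 4)*(-102) - (-1/45 + (7 - 2*I*sqrt(15))) = -41*(-102) - (314/45 - 2*I*sqrt(15)) = 4182 + (-314/45 + 2*I*sqrt(15)) = 187876/45 + 2*I*sqrt(15)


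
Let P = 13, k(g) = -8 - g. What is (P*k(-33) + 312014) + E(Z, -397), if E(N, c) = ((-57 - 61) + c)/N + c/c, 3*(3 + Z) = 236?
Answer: 70899635/227 ≈ 3.1233e+5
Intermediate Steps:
Z = 227/3 (Z = -3 + (1/3)*236 = -3 + 236/3 = 227/3 ≈ 75.667)
E(N, c) = 1 + (-118 + c)/N (E(N, c) = (-118 + c)/N + 1 = 1 + (-118 + c)/N)
(P*k(-33) + 312014) + E(Z, -397) = (13*(-8 - 1*(-33)) + 312014) + (-118 + 227/3 - 397)/(227/3) = (13*(-8 + 33) + 312014) + (3/227)*(-1318/3) = (13*25 + 312014) - 1318/227 = (325 + 312014) - 1318/227 = 312339 - 1318/227 = 70899635/227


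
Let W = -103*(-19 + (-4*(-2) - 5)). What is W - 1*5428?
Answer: -3780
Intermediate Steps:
W = 1648 (W = -103*(-19 + (8 - 5)) = -103*(-19 + 3) = -103*(-16) = 1648)
W - 1*5428 = 1648 - 1*5428 = 1648 - 5428 = -3780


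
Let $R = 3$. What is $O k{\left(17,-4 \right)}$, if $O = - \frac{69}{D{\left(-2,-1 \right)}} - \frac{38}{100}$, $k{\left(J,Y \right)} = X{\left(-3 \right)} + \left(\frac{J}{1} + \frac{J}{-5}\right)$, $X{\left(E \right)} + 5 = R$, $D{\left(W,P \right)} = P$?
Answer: $\frac{99499}{125} \approx 795.99$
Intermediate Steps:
$X{\left(E \right)} = -2$ ($X{\left(E \right)} = -5 + 3 = -2$)
$k{\left(J,Y \right)} = -2 + \frac{4 J}{5}$ ($k{\left(J,Y \right)} = -2 + \left(\frac{J}{1} + \frac{J}{-5}\right) = -2 + \left(J 1 + J \left(- \frac{1}{5}\right)\right) = -2 + \left(J - \frac{J}{5}\right) = -2 + \frac{4 J}{5}$)
$O = \frac{3431}{50}$ ($O = - \frac{69}{-1} - \frac{38}{100} = \left(-69\right) \left(-1\right) - \frac{19}{50} = 69 - \frac{19}{50} = \frac{3431}{50} \approx 68.62$)
$O k{\left(17,-4 \right)} = \frac{3431 \left(-2 + \frac{4}{5} \cdot 17\right)}{50} = \frac{3431 \left(-2 + \frac{68}{5}\right)}{50} = \frac{3431}{50} \cdot \frac{58}{5} = \frac{99499}{125}$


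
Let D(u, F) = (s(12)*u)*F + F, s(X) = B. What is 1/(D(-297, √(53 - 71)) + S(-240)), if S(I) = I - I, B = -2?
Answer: -I*√2/3570 ≈ -0.00039614*I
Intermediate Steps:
s(X) = -2
S(I) = 0
D(u, F) = F - 2*F*u (D(u, F) = (-2*u)*F + F = -2*F*u + F = F - 2*F*u)
1/(D(-297, √(53 - 71)) + S(-240)) = 1/(√(53 - 71)*(1 - 2*(-297)) + 0) = 1/(√(-18)*(1 + 594) + 0) = 1/((3*I*√2)*595 + 0) = 1/(1785*I*√2 + 0) = 1/(1785*I*√2) = -I*√2/3570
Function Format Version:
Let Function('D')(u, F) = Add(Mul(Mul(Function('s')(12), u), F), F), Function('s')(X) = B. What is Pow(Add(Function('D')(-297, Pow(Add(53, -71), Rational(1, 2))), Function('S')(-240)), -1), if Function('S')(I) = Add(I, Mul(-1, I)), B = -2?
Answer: Mul(Rational(-1, 3570), I, Pow(2, Rational(1, 2))) ≈ Mul(-0.00039614, I)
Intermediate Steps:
Function('s')(X) = -2
Function('S')(I) = 0
Function('D')(u, F) = Add(F, Mul(-2, F, u)) (Function('D')(u, F) = Add(Mul(Mul(-2, u), F), F) = Add(Mul(-2, F, u), F) = Add(F, Mul(-2, F, u)))
Pow(Add(Function('D')(-297, Pow(Add(53, -71), Rational(1, 2))), Function('S')(-240)), -1) = Pow(Add(Mul(Pow(Add(53, -71), Rational(1, 2)), Add(1, Mul(-2, -297))), 0), -1) = Pow(Add(Mul(Pow(-18, Rational(1, 2)), Add(1, 594)), 0), -1) = Pow(Add(Mul(Mul(3, I, Pow(2, Rational(1, 2))), 595), 0), -1) = Pow(Add(Mul(1785, I, Pow(2, Rational(1, 2))), 0), -1) = Pow(Mul(1785, I, Pow(2, Rational(1, 2))), -1) = Mul(Rational(-1, 3570), I, Pow(2, Rational(1, 2)))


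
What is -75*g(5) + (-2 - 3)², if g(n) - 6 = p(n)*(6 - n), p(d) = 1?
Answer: -500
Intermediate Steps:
g(n) = 12 - n (g(n) = 6 + 1*(6 - n) = 6 + (6 - n) = 12 - n)
-75*g(5) + (-2 - 3)² = -75*(12 - 1*5) + (-2 - 3)² = -75*(12 - 5) + (-5)² = -75*7 + 25 = -525 + 25 = -500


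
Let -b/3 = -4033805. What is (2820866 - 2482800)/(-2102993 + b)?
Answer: 169033/4999211 ≈ 0.033812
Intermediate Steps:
b = 12101415 (b = -3*(-4033805) = 12101415)
(2820866 - 2482800)/(-2102993 + b) = (2820866 - 2482800)/(-2102993 + 12101415) = 338066/9998422 = 338066*(1/9998422) = 169033/4999211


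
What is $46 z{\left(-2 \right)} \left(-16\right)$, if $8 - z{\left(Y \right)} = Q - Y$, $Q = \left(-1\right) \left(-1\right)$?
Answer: $-3680$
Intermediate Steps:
$Q = 1$
$z{\left(Y \right)} = 7 + Y$ ($z{\left(Y \right)} = 8 - \left(1 - Y\right) = 8 + \left(-1 + Y\right) = 7 + Y$)
$46 z{\left(-2 \right)} \left(-16\right) = 46 \left(7 - 2\right) \left(-16\right) = 46 \cdot 5 \left(-16\right) = 230 \left(-16\right) = -3680$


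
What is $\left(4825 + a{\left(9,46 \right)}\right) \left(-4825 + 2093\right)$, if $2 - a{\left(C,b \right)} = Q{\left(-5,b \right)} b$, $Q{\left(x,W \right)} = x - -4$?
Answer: $-13313036$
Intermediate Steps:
$Q{\left(x,W \right)} = 4 + x$ ($Q{\left(x,W \right)} = x + 4 = 4 + x$)
$a{\left(C,b \right)} = 2 + b$ ($a{\left(C,b \right)} = 2 - \left(4 - 5\right) b = 2 - - b = 2 + b$)
$\left(4825 + a{\left(9,46 \right)}\right) \left(-4825 + 2093\right) = \left(4825 + \left(2 + 46\right)\right) \left(-4825 + 2093\right) = \left(4825 + 48\right) \left(-2732\right) = 4873 \left(-2732\right) = -13313036$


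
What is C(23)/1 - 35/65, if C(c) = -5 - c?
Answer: -371/13 ≈ -28.538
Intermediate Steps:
C(23)/1 - 35/65 = (-5 - 1*23)/1 - 35/65 = (-5 - 23)*1 - 35*1/65 = -28*1 - 7/13 = -28 - 7/13 = -371/13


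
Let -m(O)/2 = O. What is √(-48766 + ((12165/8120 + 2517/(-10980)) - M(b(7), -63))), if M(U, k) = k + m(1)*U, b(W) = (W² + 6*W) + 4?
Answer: I*√26779410882989310/742980 ≈ 220.25*I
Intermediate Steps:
b(W) = 4 + W² + 6*W
m(O) = -2*O
M(U, k) = k - 2*U (M(U, k) = k + (-2*1)*U = k - 2*U)
√(-48766 + ((12165/8120 + 2517/(-10980)) - M(b(7), -63))) = √(-48766 + ((12165/8120 + 2517/(-10980)) - (-63 - 2*(4 + 7² + 6*7)))) = √(-48766 + ((12165*(1/8120) + 2517*(-1/10980)) - (-63 - 2*(4 + 49 + 42)))) = √(-48766 + ((2433/1624 - 839/3660) - (-63 - 2*95))) = √(-48766 + (1885561/1485960 - (-63 - 190))) = √(-48766 + (1885561/1485960 - 1*(-253))) = √(-48766 + (1885561/1485960 + 253)) = √(-48766 + 377833441/1485960) = √(-72086491919/1485960) = I*√26779410882989310/742980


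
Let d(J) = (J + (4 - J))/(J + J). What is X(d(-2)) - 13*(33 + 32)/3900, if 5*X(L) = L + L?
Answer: -37/60 ≈ -0.61667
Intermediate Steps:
d(J) = 2/J (d(J) = 4/((2*J)) = 4*(1/(2*J)) = 2/J)
X(L) = 2*L/5 (X(L) = (L + L)/5 = (2*L)/5 = 2*L/5)
X(d(-2)) - 13*(33 + 32)/3900 = 2*(2/(-2))/5 - 13*(33 + 32)/3900 = 2*(2*(-½))/5 - 13*65*(1/3900) = (⅖)*(-1) - 845*1/3900 = -⅖ - 13/60 = -37/60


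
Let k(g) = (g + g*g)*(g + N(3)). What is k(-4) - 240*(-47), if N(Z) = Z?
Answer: 11268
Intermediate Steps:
k(g) = (3 + g)*(g + g²) (k(g) = (g + g*g)*(g + 3) = (g + g²)*(3 + g) = (3 + g)*(g + g²))
k(-4) - 240*(-47) = -4*(3 + (-4)² + 4*(-4)) - 240*(-47) = -4*(3 + 16 - 16) + 11280 = -4*3 + 11280 = -12 + 11280 = 11268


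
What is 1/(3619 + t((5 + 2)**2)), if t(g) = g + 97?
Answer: 1/3765 ≈ 0.00026560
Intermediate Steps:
t(g) = 97 + g
1/(3619 + t((5 + 2)**2)) = 1/(3619 + (97 + (5 + 2)**2)) = 1/(3619 + (97 + 7**2)) = 1/(3619 + (97 + 49)) = 1/(3619 + 146) = 1/3765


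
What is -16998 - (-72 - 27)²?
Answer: -26799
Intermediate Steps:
-16998 - (-72 - 27)² = -16998 - 1*(-99)² = -16998 - 1*9801 = -16998 - 9801 = -26799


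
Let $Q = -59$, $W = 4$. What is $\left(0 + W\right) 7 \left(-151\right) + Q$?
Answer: $-4287$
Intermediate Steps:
$\left(0 + W\right) 7 \left(-151\right) + Q = \left(0 + 4\right) 7 \left(-151\right) - 59 = 4 \cdot 7 \left(-151\right) - 59 = 28 \left(-151\right) - 59 = -4228 - 59 = -4287$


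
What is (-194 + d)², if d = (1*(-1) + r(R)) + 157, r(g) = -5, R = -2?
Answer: 1849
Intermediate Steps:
d = 151 (d = (1*(-1) - 5) + 157 = (-1 - 5) + 157 = -6 + 157 = 151)
(-194 + d)² = (-194 + 151)² = (-43)² = 1849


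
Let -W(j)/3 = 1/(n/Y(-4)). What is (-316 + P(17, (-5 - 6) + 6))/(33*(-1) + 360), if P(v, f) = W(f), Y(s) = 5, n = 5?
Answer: -319/327 ≈ -0.97554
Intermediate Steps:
W(j) = -3 (W(j) = -3/1 = -3*1 = -3)
P(v, f) = -3
(-316 + P(17, (-5 - 6) + 6))/(33*(-1) + 360) = (-316 - 3)/(33*(-1) + 360) = -319/(-33 + 360) = -319/327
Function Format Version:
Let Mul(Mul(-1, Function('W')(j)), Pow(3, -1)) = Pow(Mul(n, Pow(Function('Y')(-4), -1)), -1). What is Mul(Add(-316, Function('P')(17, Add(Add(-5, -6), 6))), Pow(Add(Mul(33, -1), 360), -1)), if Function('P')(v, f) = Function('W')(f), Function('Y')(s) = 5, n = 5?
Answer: Rational(-319, 327) ≈ -0.97554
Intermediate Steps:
Function('W')(j) = -3 (Function('W')(j) = Mul(-3, Pow(Mul(5, Pow(5, -1)), -1)) = Mul(-3, Pow(Mul(5, Rational(1, 5)), -1)) = Mul(-3, Pow(1, -1)) = Mul(-3, 1) = -3)
Function('P')(v, f) = -3
Mul(Add(-316, Function('P')(17, Add(Add(-5, -6), 6))), Pow(Add(Mul(33, -1), 360), -1)) = Mul(Add(-316, -3), Pow(Add(Mul(33, -1), 360), -1)) = Mul(-319, Pow(Add(-33, 360), -1)) = Mul(-319, Pow(327, -1)) = Mul(-319, Rational(1, 327)) = Rational(-319, 327)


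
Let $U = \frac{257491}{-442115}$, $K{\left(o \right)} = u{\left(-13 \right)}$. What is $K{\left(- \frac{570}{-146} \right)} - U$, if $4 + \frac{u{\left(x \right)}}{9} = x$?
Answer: $- \frac{67386104}{442115} \approx -152.42$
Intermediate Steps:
$u{\left(x \right)} = -36 + 9 x$
$K{\left(o \right)} = -153$ ($K{\left(o \right)} = -36 + 9 \left(-13\right) = -36 - 117 = -153$)
$U = - \frac{257491}{442115}$ ($U = 257491 \left(- \frac{1}{442115}\right) = - \frac{257491}{442115} \approx -0.58241$)
$K{\left(- \frac{570}{-146} \right)} - U = -153 - - \frac{257491}{442115} = -153 + \frac{257491}{442115} = - \frac{67386104}{442115}$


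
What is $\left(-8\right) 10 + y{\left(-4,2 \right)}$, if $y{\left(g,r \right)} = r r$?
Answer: $-76$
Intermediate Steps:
$y{\left(g,r \right)} = r^{2}$
$\left(-8\right) 10 + y{\left(-4,2 \right)} = \left(-8\right) 10 + 2^{2} = -80 + 4 = -76$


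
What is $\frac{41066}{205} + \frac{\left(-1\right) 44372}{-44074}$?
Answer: $\frac{909519572}{4517585} \approx 201.33$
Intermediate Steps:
$\frac{41066}{205} + \frac{\left(-1\right) 44372}{-44074} = 41066 \cdot \frac{1}{205} - - \frac{22186}{22037} = \frac{41066}{205} + \frac{22186}{22037} = \frac{909519572}{4517585}$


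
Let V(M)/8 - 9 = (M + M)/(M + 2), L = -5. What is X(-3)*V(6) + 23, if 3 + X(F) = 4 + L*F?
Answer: 1367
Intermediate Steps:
V(M) = 72 + 16*M/(2 + M) (V(M) = 72 + 8*((M + M)/(M + 2)) = 72 + 8*((2*M)/(2 + M)) = 72 + 8*(2*M/(2 + M)) = 72 + 16*M/(2 + M))
X(F) = 1 - 5*F (X(F) = -3 + (4 - 5*F) = 1 - 5*F)
X(-3)*V(6) + 23 = (1 - 5*(-3))*(8*(18 + 11*6)/(2 + 6)) + 23 = (1 + 15)*(8*(18 + 66)/8) + 23 = 16*(8*(1/8)*84) + 23 = 16*84 + 23 = 1344 + 23 = 1367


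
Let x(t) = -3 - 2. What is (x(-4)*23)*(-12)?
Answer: 1380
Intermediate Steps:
x(t) = -5
(x(-4)*23)*(-12) = -5*23*(-12) = -115*(-12) = 1380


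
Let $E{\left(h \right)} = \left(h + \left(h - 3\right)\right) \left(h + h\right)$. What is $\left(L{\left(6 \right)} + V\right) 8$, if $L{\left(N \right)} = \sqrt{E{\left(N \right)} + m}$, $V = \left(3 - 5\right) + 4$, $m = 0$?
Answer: $16 + 48 \sqrt{3} \approx 99.138$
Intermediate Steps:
$E{\left(h \right)} = 2 h \left(-3 + 2 h\right)$ ($E{\left(h \right)} = \left(h + \left(h - 3\right)\right) 2 h = \left(h + \left(-3 + h\right)\right) 2 h = \left(-3 + 2 h\right) 2 h = 2 h \left(-3 + 2 h\right)$)
$V = 2$ ($V = -2 + 4 = 2$)
$L{\left(N \right)} = \sqrt{2} \sqrt{N \left(-3 + 2 N\right)}$ ($L{\left(N \right)} = \sqrt{2 N \left(-3 + 2 N\right) + 0} = \sqrt{2 N \left(-3 + 2 N\right)} = \sqrt{2} \sqrt{N \left(-3 + 2 N\right)}$)
$\left(L{\left(6 \right)} + V\right) 8 = \left(\sqrt{2} \sqrt{6 \left(-3 + 2 \cdot 6\right)} + 2\right) 8 = \left(\sqrt{2} \sqrt{6 \left(-3 + 12\right)} + 2\right) 8 = \left(\sqrt{2} \sqrt{6 \cdot 9} + 2\right) 8 = \left(\sqrt{2} \sqrt{54} + 2\right) 8 = \left(\sqrt{2} \cdot 3 \sqrt{6} + 2\right) 8 = \left(6 \sqrt{3} + 2\right) 8 = \left(2 + 6 \sqrt{3}\right) 8 = 16 + 48 \sqrt{3}$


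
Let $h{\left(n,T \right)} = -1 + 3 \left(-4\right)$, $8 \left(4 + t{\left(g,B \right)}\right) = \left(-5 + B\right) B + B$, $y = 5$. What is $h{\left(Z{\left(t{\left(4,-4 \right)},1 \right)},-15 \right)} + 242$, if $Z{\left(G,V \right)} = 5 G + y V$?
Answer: $229$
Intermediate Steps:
$t{\left(g,B \right)} = -4 + \frac{B}{8} + \frac{B \left(-5 + B\right)}{8}$ ($t{\left(g,B \right)} = -4 + \frac{\left(-5 + B\right) B + B}{8} = -4 + \frac{B \left(-5 + B\right) + B}{8} = -4 + \frac{B + B \left(-5 + B\right)}{8} = -4 + \left(\frac{B}{8} + \frac{B \left(-5 + B\right)}{8}\right) = -4 + \frac{B}{8} + \frac{B \left(-5 + B\right)}{8}$)
$Z{\left(G,V \right)} = 5 G + 5 V$
$h{\left(n,T \right)} = -13$ ($h{\left(n,T \right)} = -1 - 12 = -13$)
$h{\left(Z{\left(t{\left(4,-4 \right)},1 \right)},-15 \right)} + 242 = -13 + 242 = 229$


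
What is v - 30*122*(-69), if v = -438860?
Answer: -186320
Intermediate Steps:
v - 30*122*(-69) = -438860 - 30*122*(-69) = -438860 - 30*(-8418) = -438860 - 1*(-252540) = -438860 + 252540 = -186320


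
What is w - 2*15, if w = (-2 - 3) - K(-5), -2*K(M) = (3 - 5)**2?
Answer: -33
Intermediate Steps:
K(M) = -2 (K(M) = -(3 - 5)**2/2 = -1/2*(-2)**2 = -1/2*4 = -2)
w = -3 (w = (-2 - 3) - 1*(-2) = -5 + 2 = -3)
w - 2*15 = -3 - 2*15 = -3 - 30 = -33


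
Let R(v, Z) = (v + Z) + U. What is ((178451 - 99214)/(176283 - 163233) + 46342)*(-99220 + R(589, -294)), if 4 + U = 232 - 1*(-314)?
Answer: -59506203641071/13050 ≈ -4.5599e+9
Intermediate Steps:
U = 542 (U = -4 + (232 - 1*(-314)) = -4 + (232 + 314) = -4 + 546 = 542)
R(v, Z) = 542 + Z + v (R(v, Z) = (v + Z) + 542 = (Z + v) + 542 = 542 + Z + v)
((178451 - 99214)/(176283 - 163233) + 46342)*(-99220 + R(589, -294)) = ((178451 - 99214)/(176283 - 163233) + 46342)*(-99220 + (542 - 294 + 589)) = (79237/13050 + 46342)*(-99220 + 837) = (79237*(1/13050) + 46342)*(-98383) = (79237/13050 + 46342)*(-98383) = (604842337/13050)*(-98383) = -59506203641071/13050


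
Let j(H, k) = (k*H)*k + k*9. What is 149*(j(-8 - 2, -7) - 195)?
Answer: -111452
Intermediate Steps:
j(H, k) = 9*k + H*k² (j(H, k) = (H*k)*k + 9*k = H*k² + 9*k = 9*k + H*k²)
149*(j(-8 - 2, -7) - 195) = 149*(-7*(9 + (-8 - 2)*(-7)) - 195) = 149*(-7*(9 - 10*(-7)) - 195) = 149*(-7*(9 + 70) - 195) = 149*(-7*79 - 195) = 149*(-553 - 195) = 149*(-748) = -111452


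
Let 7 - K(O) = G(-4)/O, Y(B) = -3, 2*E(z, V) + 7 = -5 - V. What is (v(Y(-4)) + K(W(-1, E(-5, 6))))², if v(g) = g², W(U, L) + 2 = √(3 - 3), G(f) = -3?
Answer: 841/4 ≈ 210.25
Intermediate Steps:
E(z, V) = -6 - V/2 (E(z, V) = -7/2 + (-5 - V)/2 = -7/2 + (-5/2 - V/2) = -6 - V/2)
W(U, L) = -2 (W(U, L) = -2 + √(3 - 3) = -2 + √0 = -2 + 0 = -2)
K(O) = 7 + 3/O (K(O) = 7 - (-3)/O = 7 + 3/O)
(v(Y(-4)) + K(W(-1, E(-5, 6))))² = ((-3)² + (7 + 3/(-2)))² = (9 + (7 + 3*(-½)))² = (9 + (7 - 3/2))² = (9 + 11/2)² = (29/2)² = 841/4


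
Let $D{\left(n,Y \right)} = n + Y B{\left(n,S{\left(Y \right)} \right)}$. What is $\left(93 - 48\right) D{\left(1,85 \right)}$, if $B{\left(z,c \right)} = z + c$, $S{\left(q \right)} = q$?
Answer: $328995$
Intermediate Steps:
$B{\left(z,c \right)} = c + z$
$D{\left(n,Y \right)} = n + Y \left(Y + n\right)$
$\left(93 - 48\right) D{\left(1,85 \right)} = \left(93 - 48\right) \left(1 + 85 \left(85 + 1\right)\right) = 45 \left(1 + 85 \cdot 86\right) = 45 \left(1 + 7310\right) = 45 \cdot 7311 = 328995$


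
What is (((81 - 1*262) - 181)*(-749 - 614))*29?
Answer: 14308774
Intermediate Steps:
(((81 - 1*262) - 181)*(-749 - 614))*29 = (((81 - 262) - 181)*(-1363))*29 = ((-181 - 181)*(-1363))*29 = -362*(-1363)*29 = 493406*29 = 14308774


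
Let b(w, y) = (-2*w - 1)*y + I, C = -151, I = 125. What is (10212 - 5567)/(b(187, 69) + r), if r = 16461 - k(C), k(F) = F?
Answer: -4645/9138 ≈ -0.50832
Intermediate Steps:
b(w, y) = 125 + y*(-1 - 2*w) (b(w, y) = (-2*w - 1)*y + 125 = (-1 - 2*w)*y + 125 = y*(-1 - 2*w) + 125 = 125 + y*(-1 - 2*w))
r = 16612 (r = 16461 - 1*(-151) = 16461 + 151 = 16612)
(10212 - 5567)/(b(187, 69) + r) = (10212 - 5567)/((125 - 1*69 - 2*187*69) + 16612) = 4645/((125 - 69 - 25806) + 16612) = 4645/(-25750 + 16612) = 4645/(-9138) = 4645*(-1/9138) = -4645/9138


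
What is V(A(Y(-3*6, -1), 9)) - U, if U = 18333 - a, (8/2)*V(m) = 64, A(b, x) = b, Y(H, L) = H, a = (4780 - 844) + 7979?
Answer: -6402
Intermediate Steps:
a = 11915 (a = 3936 + 7979 = 11915)
V(m) = 16 (V(m) = (¼)*64 = 16)
U = 6418 (U = 18333 - 1*11915 = 18333 - 11915 = 6418)
V(A(Y(-3*6, -1), 9)) - U = 16 - 1*6418 = 16 - 6418 = -6402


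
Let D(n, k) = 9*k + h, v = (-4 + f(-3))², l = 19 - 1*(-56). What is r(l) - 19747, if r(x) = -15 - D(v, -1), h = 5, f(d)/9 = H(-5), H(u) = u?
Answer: -19758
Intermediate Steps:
f(d) = -45 (f(d) = 9*(-5) = -45)
l = 75 (l = 19 + 56 = 75)
v = 2401 (v = (-4 - 45)² = (-49)² = 2401)
D(n, k) = 5 + 9*k (D(n, k) = 9*k + 5 = 5 + 9*k)
r(x) = -11 (r(x) = -15 - (5 + 9*(-1)) = -15 - (5 - 9) = -15 - 1*(-4) = -15 + 4 = -11)
r(l) - 19747 = -11 - 19747 = -19758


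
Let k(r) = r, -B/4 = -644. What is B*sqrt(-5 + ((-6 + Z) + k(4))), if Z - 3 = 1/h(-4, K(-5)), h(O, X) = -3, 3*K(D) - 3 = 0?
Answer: 2576*I*sqrt(39)/3 ≈ 5362.4*I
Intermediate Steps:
B = 2576 (B = -4*(-644) = 2576)
K(D) = 1 (K(D) = 1 + (1/3)*0 = 1 + 0 = 1)
Z = 8/3 (Z = 3 + 1/(-3) = 3 - 1/3 = 8/3 ≈ 2.6667)
B*sqrt(-5 + ((-6 + Z) + k(4))) = 2576*sqrt(-5 + ((-6 + 8/3) + 4)) = 2576*sqrt(-5 + (-10/3 + 4)) = 2576*sqrt(-5 + 2/3) = 2576*sqrt(-13/3) = 2576*(I*sqrt(39)/3) = 2576*I*sqrt(39)/3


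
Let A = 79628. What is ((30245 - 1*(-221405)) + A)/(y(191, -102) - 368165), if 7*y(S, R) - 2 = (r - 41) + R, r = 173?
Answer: -772982/859041 ≈ -0.89982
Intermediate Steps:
y(S, R) = 134/7 + R/7 (y(S, R) = 2/7 + ((173 - 41) + R)/7 = 2/7 + (132 + R)/7 = 2/7 + (132/7 + R/7) = 134/7 + R/7)
((30245 - 1*(-221405)) + A)/(y(191, -102) - 368165) = ((30245 - 1*(-221405)) + 79628)/((134/7 + (⅐)*(-102)) - 368165) = ((30245 + 221405) + 79628)/((134/7 - 102/7) - 368165) = (251650 + 79628)/(32/7 - 368165) = 331278/(-2577123/7) = 331278*(-7/2577123) = -772982/859041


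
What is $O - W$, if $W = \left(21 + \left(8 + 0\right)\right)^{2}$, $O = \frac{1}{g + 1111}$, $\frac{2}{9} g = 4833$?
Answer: $- \frac{38449677}{45719} \approx -841.0$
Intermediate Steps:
$g = \frac{43497}{2}$ ($g = \frac{9}{2} \cdot 4833 = \frac{43497}{2} \approx 21749.0$)
$O = \frac{2}{45719}$ ($O = \frac{1}{\frac{43497}{2} + 1111} = \frac{1}{\frac{45719}{2}} = \frac{2}{45719} \approx 4.3746 \cdot 10^{-5}$)
$W = 841$ ($W = \left(21 + 8\right)^{2} = 29^{2} = 841$)
$O - W = \frac{2}{45719} - 841 = - \frac{38449677}{45719}$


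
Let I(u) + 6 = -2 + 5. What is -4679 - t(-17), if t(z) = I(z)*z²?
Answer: -3812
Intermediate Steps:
I(u) = -3 (I(u) = -6 + (-2 + 5) = -6 + 3 = -3)
t(z) = -3*z²
-4679 - t(-17) = -4679 - (-3)*(-17)² = -4679 - (-3)*289 = -4679 - 1*(-867) = -4679 + 867 = -3812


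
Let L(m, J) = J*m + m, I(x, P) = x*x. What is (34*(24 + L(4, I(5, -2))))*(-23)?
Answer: -100096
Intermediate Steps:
I(x, P) = x²
L(m, J) = m + J*m
(34*(24 + L(4, I(5, -2))))*(-23) = (34*(24 + 4*(1 + 5²)))*(-23) = (34*(24 + 4*(1 + 25)))*(-23) = (34*(24 + 4*26))*(-23) = (34*(24 + 104))*(-23) = (34*128)*(-23) = 4352*(-23) = -100096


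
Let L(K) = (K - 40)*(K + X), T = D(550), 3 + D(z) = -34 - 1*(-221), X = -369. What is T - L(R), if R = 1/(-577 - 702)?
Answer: -23844541528/1635841 ≈ -14576.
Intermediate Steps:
D(z) = 184 (D(z) = -3 + (-34 - 1*(-221)) = -3 + (-34 + 221) = -3 + 187 = 184)
T = 184
R = -1/1279 (R = 1/(-1279) = -1/1279 ≈ -0.00078186)
L(K) = (-369 + K)*(-40 + K) (L(K) = (K - 40)*(K - 369) = (-40 + K)*(-369 + K) = (-369 + K)*(-40 + K))
T - L(R) = 184 - (14760 + (-1/1279)**2 - 409*(-1/1279)) = 184 - (14760 + 1/1635841 + 409/1279) = 184 - 1*24145536272/1635841 = 184 - 24145536272/1635841 = -23844541528/1635841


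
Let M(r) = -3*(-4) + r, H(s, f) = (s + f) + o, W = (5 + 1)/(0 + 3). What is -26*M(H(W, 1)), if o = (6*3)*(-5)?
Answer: 1950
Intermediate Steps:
W = 2 (W = 6/3 = 6*(1/3) = 2)
o = -90 (o = 18*(-5) = -90)
H(s, f) = -90 + f + s (H(s, f) = (s + f) - 90 = (f + s) - 90 = -90 + f + s)
M(r) = 12 + r
-26*M(H(W, 1)) = -26*(12 + (-90 + 1 + 2)) = -26*(12 - 87) = -26*(-75) = 1950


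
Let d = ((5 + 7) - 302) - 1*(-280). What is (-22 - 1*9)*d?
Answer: 310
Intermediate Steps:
d = -10 (d = (12 - 302) + 280 = -290 + 280 = -10)
(-22 - 1*9)*d = (-22 - 1*9)*(-10) = (-22 - 9)*(-10) = -31*(-10) = 310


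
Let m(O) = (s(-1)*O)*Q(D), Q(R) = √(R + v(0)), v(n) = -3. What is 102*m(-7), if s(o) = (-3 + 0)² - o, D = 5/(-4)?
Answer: -3570*I*√17 ≈ -14719.0*I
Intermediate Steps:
D = -5/4 (D = 5*(-¼) = -5/4 ≈ -1.2500)
s(o) = 9 - o (s(o) = (-3)² - o = 9 - o)
Q(R) = √(-3 + R) (Q(R) = √(R - 3) = √(-3 + R))
m(O) = 5*I*O*√17 (m(O) = ((9 - 1*(-1))*O)*√(-3 - 5/4) = ((9 + 1)*O)*√(-17/4) = (10*O)*(I*√17/2) = 5*I*O*√17)
102*m(-7) = 102*(5*I*(-7)*√17) = 102*(-35*I*√17) = -3570*I*√17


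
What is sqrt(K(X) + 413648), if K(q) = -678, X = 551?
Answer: sqrt(412970) ≈ 642.63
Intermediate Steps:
sqrt(K(X) + 413648) = sqrt(-678 + 413648) = sqrt(412970)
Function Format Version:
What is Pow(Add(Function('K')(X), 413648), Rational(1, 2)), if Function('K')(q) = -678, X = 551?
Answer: Pow(412970, Rational(1, 2)) ≈ 642.63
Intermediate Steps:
Pow(Add(Function('K')(X), 413648), Rational(1, 2)) = Pow(Add(-678, 413648), Rational(1, 2)) = Pow(412970, Rational(1, 2))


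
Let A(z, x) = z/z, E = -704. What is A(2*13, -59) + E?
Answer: -703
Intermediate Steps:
A(z, x) = 1
A(2*13, -59) + E = 1 - 704 = -703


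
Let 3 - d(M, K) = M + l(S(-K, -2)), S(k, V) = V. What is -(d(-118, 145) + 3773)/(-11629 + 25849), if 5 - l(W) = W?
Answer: -3887/14220 ≈ -0.27335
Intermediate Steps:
l(W) = 5 - W
d(M, K) = -4 - M (d(M, K) = 3 - (M + (5 - 1*(-2))) = 3 - (M + (5 + 2)) = 3 - (M + 7) = 3 - (7 + M) = 3 + (-7 - M) = -4 - M)
-(d(-118, 145) + 3773)/(-11629 + 25849) = -((-4 - 1*(-118)) + 3773)/(-11629 + 25849) = -((-4 + 118) + 3773)/14220 = -(114 + 3773)/14220 = -3887/14220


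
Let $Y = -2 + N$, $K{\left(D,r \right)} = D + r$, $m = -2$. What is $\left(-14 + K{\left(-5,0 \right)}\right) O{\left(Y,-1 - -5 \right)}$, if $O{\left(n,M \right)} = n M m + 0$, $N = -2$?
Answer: $-608$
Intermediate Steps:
$Y = -4$ ($Y = -2 - 2 = -4$)
$O{\left(n,M \right)} = - 2 M n$ ($O{\left(n,M \right)} = n M \left(-2\right) + 0 = M n \left(-2\right) + 0 = - 2 M n + 0 = - 2 M n$)
$\left(-14 + K{\left(-5,0 \right)}\right) O{\left(Y,-1 - -5 \right)} = \left(-14 + \left(-5 + 0\right)\right) \left(\left(-2\right) \left(-1 - -5\right) \left(-4\right)\right) = \left(-14 - 5\right) \left(\left(-2\right) \left(-1 + 5\right) \left(-4\right)\right) = - 19 \left(\left(-2\right) 4 \left(-4\right)\right) = \left(-19\right) 32 = -608$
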